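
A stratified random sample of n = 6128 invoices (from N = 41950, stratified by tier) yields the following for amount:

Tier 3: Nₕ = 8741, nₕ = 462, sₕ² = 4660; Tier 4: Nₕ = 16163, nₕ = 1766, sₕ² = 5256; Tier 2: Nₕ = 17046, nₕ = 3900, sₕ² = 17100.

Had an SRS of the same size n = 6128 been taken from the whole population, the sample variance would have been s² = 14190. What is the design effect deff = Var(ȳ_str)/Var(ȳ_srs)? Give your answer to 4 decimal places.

0.6912

Var(ȳ_str) = Σ Wₕ²(1−fₕ)sₕ²/nₕ with Wₕ = Nₕ/41950:
  Tier 3: (8741/41950)²·(1−462/8741)·4660/462 = 0.41478115
  Tier 4: (16163/41950)²·(1−1766/16163)·5256/1766 = 0.39354528
  Tier 2: (17046/41950)²·(1−3900/17046)·17100/3900 = 0.55832064
  → Var(ȳ_str) = 1.3666471.
Var(ȳ_srs) = (1 − 6128/41950)·14190/6128 = 1.9773407.
deff = 1.3666471 / 1.9773407 = 0.6912.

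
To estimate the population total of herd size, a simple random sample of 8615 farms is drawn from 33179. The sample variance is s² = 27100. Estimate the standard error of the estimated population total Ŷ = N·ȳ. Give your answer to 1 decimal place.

Var(Ŷ) = N²·Var(ȳ) = N²·(1 − n/N)·s²/n.
f = 8615/33179 = 0.25965219; Var(ȳ) = 0.74034781·27100/8615 = 2.3288944.
Var(Ŷ) = 33179² · 2.3288944 = 2.5637542 × 10^9.
SE(Ŷ) = √(2.5637542 × 10^9) = 50633.5.

50633.5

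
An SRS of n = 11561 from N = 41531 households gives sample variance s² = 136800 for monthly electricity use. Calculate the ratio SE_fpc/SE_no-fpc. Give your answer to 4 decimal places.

f = n/N = 11561/41531 = 0.27837037.
SE_no-fpc = √(s²/n) = 3.4398963; SE_fpc = √((1−f)s²/n) = 2.9221501.
Ratio = √(1−f) = 0.84948786.

0.8495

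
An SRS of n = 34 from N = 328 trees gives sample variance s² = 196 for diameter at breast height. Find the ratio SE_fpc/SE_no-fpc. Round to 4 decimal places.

f = n/N = 34/328 = 0.10365854.
SE_no-fpc = √(s²/n) = 2.4009802; SE_fpc = √((1−f)s²/n) = 2.2731355.
Ratio = √(1−f) = 0.94675312.

0.9468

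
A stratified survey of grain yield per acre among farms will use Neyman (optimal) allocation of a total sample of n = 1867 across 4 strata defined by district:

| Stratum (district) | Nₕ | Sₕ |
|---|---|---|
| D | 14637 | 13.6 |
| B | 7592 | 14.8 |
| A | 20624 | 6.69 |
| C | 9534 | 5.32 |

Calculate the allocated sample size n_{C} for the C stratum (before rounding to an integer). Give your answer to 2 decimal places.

Neyman allocation: nₕ = n·NₕSₕ / Σⱼ NⱼSⱼ.
Σ NⱼSⱼ = 14637·13.6 + 7592·14.8 + 20624·6.69 + 9534·5.32 = 500120.24.
n_{C} = 1867·9534·5.32 / 500120.24 = 189.35.

189.35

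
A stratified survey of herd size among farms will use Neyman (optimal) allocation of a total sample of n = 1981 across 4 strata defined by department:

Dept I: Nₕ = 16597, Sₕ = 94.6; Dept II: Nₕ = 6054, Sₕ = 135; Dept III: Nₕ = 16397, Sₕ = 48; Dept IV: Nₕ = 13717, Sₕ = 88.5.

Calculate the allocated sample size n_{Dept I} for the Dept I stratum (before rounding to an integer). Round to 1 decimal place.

708.8

Neyman allocation: nₕ = n·NₕSₕ / Σⱼ NⱼSⱼ.
Σ NⱼSⱼ = 16597·94.6 + 6054·135 + 16397·48 + 13717·88.5 = 4.3883767 × 10^6.
n_{Dept I} = 1981·16597·94.6 / (4.3883767 × 10^6) = 708.8.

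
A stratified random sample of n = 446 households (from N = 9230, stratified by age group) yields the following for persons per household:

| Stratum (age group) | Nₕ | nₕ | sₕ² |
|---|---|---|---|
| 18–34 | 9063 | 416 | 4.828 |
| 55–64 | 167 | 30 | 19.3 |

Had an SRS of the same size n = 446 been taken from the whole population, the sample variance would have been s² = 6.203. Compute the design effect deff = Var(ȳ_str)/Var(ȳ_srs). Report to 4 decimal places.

0.8196

Var(ȳ_str) = Σ Wₕ²(1−fₕ)sₕ²/nₕ with Wₕ = Nₕ/9230:
  18–34: (9063/9230)²·(1−416/9063)·4.828/416 = 0.010675985
  55–64: (167/9230)²·(1−30/167)·19.3/30 = 1.7277054 × 10^-4
  → Var(ȳ_str) = 0.010848756.
Var(ȳ_srs) = (1 − 446/9230)·6.203/446 = 0.013236024.
deff = 0.010848756 / 0.013236024 = 0.8196.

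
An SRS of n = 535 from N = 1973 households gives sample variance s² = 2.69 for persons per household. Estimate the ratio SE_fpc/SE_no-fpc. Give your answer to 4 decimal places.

0.8537

f = n/N = 535/1973 = 0.27116067.
SE_no-fpc = √(s²/n) = 0.070908655; SE_fpc = √((1−f)s²/n) = 0.060536199.
Ratio = √(1−f) = 0.85372087.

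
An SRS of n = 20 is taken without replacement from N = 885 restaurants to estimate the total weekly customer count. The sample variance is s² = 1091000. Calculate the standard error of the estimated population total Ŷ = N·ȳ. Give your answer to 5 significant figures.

Var(Ŷ) = N²·Var(ȳ) = N²·(1 − n/N)·s²/n.
f = 20/885 = 0.02259887; Var(ȳ) = 0.97740113·1091000/20 = 53317.232.
Var(Ŷ) = 885² · 53317.232 = 4.1759389 × 10^10.
SE(Ŷ) = √(4.1759389 × 10^10) = 204350.

204350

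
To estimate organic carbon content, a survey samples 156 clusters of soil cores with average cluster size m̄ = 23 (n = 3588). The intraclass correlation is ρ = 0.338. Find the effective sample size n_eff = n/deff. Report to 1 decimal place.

deff = 1 + (23 − 1)·0.338 = 1 + 7.436 = 8.436.
n_eff = 3588 / 8.436 = 425.3.

425.3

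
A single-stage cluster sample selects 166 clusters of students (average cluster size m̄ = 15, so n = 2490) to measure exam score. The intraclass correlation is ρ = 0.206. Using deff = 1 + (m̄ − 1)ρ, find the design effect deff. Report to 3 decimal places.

deff = 1 + (15 − 1)·0.206 = 1 + 2.884 = 3.884.

3.884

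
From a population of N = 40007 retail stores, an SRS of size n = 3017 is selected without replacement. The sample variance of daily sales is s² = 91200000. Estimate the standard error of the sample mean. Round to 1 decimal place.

167.2

Under SRS without replacement, Var(ȳ) = (1 − f)·s²/n with f = n/N = 3017/40007 = 0.07541180.
Var(ȳ) = (1 − 0.07541180)·91200000/3017 = 0.92458820·30228.704 = 27949.103.
SE(ȳ) = √(27949.103) = 167.2.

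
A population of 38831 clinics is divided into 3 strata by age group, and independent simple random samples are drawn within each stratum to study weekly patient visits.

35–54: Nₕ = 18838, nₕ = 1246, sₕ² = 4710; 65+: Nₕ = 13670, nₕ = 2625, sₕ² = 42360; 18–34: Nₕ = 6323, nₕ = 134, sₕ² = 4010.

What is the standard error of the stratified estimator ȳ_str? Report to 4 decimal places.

1.7954

Var(ȳ_str) = Σₕ Wₕ²(1 − fₕ)sₕ²/nₕ with Wₕ = Nₕ/N, N = 38831.
35–54: Wₕ = 0.48512786; term = 0.48512786²·(1 − 0.06614290)·4710/1246 = 0.83079854.
65+: Wₕ = 0.35203832; term = 0.35203832²·(1 − 0.19202634)·42360/2625 = 1.61586.
18–34: Wₕ = 0.16283382; term = 0.16283382²·(1 − 0.02119247)·4010/134 = 0.77665133.
Sum = 3.2233099.
SE = √(3.2233099) = 1.7954.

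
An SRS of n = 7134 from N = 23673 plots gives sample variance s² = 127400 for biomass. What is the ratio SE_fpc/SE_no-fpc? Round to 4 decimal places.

0.8358

f = n/N = 7134/23673 = 0.30135598.
SE_no-fpc = √(s²/n) = 4.2258897; SE_fpc = √((1−f)s²/n) = 3.5322069.
Ratio = √(1−f) = 0.83584928.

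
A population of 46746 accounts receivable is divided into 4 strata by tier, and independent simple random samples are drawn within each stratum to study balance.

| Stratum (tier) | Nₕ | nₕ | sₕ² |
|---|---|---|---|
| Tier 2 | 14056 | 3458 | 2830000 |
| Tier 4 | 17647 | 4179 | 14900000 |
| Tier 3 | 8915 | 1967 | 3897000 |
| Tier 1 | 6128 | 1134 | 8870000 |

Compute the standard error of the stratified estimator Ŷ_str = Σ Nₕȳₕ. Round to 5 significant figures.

Var(Ŷ_str) = Σₕ Nₕ²(1 − fₕ)sₕ²/nₕ.
Tier 2: 14056²·(1 − 3458/14056)·2830000/3458 = 1.2191218 × 10^11.
Tier 4: 17647²·(1 − 4179/17647)·14900000/4179 = 8.4739889 × 10^11.
Tier 3: 8915²·(1 − 1967/8915)·3897000/1967 = 1.227177 × 10^11.
Tier 1: 6128²·(1 − 1134/6128)·8870000/1134 = 2.3937449 × 10^11.
Sum = 1.3314033 × 10^12.
SE = √(1.3314033 × 10^12) = 1.1539 × 10^6.

1.1539 × 10^6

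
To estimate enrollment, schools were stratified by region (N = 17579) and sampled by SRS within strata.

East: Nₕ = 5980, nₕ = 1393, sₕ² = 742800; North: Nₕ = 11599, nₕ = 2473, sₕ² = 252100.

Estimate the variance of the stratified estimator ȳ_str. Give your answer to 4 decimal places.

Var(ȳ_str) = Σₕ Wₕ²(1 − fₕ)sₕ²/nₕ with Wₕ = Nₕ/N, N = 17579.
East: Wₕ = 0.34017862; term = 0.34017862²·(1 − 0.23294314)·742800/1393 = 47.332819.
North: Wₕ = 0.65982138; term = 0.65982138²·(1 − 0.21320804)·252100/2473 = 34.918969.
Sum = 82.251788.

82.2518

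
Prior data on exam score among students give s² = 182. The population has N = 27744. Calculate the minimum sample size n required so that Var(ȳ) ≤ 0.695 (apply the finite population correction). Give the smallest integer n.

260

Without fpc, n₀ = s²/D = 182/0.695 = 261.8705.
With fpc, (1 − n/N)·s²/n ≤ D requires n ≥ n₀/(1 + n₀/N) = 261.8705/(1 + 261.8705/27744) = 259.4219.
Rounding up, n = 260.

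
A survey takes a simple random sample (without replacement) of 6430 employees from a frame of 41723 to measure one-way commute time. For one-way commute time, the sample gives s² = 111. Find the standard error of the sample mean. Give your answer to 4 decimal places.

0.1208

Under SRS without replacement, Var(ȳ) = (1 − f)·s²/n with f = n/N = 6430/41723 = 0.15411164.
Var(ȳ) = (1 − 0.15411164)·111/6430 = 0.84588836·0.01726283 = 0.014602427.
SE(ȳ) = √(0.014602427) = 0.1208.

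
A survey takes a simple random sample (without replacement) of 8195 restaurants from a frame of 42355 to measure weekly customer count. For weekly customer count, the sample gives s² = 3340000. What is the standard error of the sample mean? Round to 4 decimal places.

18.1303

Under SRS without replacement, Var(ȳ) = (1 − f)·s²/n with f = n/N = 8195/42355 = 0.19348365.
Var(ȳ) = (1 − 0.19348365)·3340000/8195 = 0.80651635·407.56559 = 328.70831.
SE(ȳ) = √(328.70831) = 18.1303.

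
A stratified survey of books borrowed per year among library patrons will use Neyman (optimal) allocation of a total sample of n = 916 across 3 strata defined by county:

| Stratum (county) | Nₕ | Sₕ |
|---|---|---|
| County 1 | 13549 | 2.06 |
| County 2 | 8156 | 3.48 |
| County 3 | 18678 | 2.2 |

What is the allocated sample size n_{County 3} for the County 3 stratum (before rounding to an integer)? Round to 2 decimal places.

Neyman allocation: nₕ = n·NₕSₕ / Σⱼ NⱼSⱼ.
Σ NⱼSⱼ = 13549·2.06 + 8156·3.48 + 18678·2.2 = 97385.42.
n_{County 3} = 916·18678·2.2 / 97385.42 = 386.50.

386.50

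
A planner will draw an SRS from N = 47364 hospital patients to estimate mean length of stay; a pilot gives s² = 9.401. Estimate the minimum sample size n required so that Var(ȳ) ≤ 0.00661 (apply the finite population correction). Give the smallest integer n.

Without fpc, n₀ = s²/D = 9.401/0.00661 = 1422.2390.
With fpc, (1 − n/N)·s²/n ≤ D requires n ≥ n₀/(1 + n₀/N) = 1422.2390/(1 + 1422.2390/47364) = 1380.7772.
Rounding up, n = 1381.

1381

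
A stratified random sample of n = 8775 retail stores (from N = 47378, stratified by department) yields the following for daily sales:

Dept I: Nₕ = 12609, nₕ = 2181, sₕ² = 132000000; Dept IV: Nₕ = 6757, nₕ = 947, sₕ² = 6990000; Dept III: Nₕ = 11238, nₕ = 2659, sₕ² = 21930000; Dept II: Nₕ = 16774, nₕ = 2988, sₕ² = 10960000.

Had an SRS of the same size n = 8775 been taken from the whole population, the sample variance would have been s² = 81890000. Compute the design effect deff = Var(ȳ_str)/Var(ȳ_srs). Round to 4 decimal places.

Var(ȳ_str) = Σ Wₕ²(1−fₕ)sₕ²/nₕ with Wₕ = Nₕ/47378:
  Dept I: (12609/47378)²·(1−2181/12609)·132000000/2181 = 3545.2469
  Dept IV: (6757/47378)²·(1−947/6757)·6990000/947 = 129.09333
  Dept III: (11238/47378)²·(1−2659/11238)·21930000/2659 = 354.23588
  Dept II: (16774/47378)²·(1−2988/16774)·10960000/2988 = 377.87784
  → Var(ȳ_str) = 4406.454.
Var(ȳ_srs) = (1 − 8775/47378)·81890000/8775 = 7603.7544.
deff = 4406.454 / 7603.7544 = 0.5795.

0.5795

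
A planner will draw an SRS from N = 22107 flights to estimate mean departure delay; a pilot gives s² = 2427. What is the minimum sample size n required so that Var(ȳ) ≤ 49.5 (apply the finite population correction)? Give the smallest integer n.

Without fpc, n₀ = s²/D = 2427/49.5 = 49.0303.
With fpc, (1 − n/N)·s²/n ≤ D requires n ≥ n₀/(1 + n₀/N) = 49.0303/(1 + 49.0303/22107) = 48.9218.
Rounding up, n = 49.

49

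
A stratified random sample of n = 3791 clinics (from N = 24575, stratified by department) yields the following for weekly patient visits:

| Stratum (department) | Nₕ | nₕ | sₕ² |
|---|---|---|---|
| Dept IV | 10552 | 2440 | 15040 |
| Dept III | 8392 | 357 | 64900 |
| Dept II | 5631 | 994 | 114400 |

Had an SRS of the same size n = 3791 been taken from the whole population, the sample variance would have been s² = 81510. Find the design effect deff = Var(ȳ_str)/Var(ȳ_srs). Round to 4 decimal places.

1.4379

Var(ȳ_str) = Σ Wₕ²(1−fₕ)sₕ²/nₕ with Wₕ = Nₕ/24575:
  Dept IV: (10552/24575)²·(1−2440/10552)·15040/2440 = 0.87364236
  Dept III: (8392/24575)²·(1−357/8392)·64900/357 = 20.297417
  Dept II: (5631/24575)²·(1−994/5631)·114400/994 = 4.9759409
  → Var(ȳ_str) = 26.147.
Var(ȳ_srs) = (1 − 3791/24575)·81510/3791 = 18.184138.
deff = 26.147 / 18.184138 = 1.4379.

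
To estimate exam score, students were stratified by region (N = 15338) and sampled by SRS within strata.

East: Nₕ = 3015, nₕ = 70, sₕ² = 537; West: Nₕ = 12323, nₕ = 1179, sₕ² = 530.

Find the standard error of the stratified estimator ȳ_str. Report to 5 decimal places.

0.74294

Var(ȳ_str) = Σₕ Wₕ²(1 − fₕ)sₕ²/nₕ with Wₕ = Nₕ/N, N = 15338.
East: Wₕ = 0.19657061; term = 0.19657061²·(1 − 0.02321725)·537/70 = 0.28954188.
West: Wₕ = 0.80342939; term = 0.80342939²·(1 − 0.09567475)·530/1179 = 0.26241107.
Sum = 0.55195295.
SE = √(0.55195295) = 0.74294.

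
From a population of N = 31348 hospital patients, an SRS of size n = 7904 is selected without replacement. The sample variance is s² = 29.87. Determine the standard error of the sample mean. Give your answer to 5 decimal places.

Under SRS without replacement, Var(ȳ) = (1 − f)·s²/n with f = n/N = 7904/31348 = 0.25213730.
Var(ȳ) = (1 − 0.25213730)·29.87/7904 = 0.74786270·0.0037790992 = 0.0028262473.
SE(ȳ) = √(0.0028262473) = 0.05316.

0.05316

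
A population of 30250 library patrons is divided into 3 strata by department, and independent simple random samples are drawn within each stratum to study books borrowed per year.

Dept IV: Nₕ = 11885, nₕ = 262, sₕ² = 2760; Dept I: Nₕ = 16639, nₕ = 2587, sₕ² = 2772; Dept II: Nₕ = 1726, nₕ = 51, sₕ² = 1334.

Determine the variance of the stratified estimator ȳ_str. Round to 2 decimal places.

1.95

Var(ȳ_str) = Σₕ Wₕ²(1 − fₕ)sₕ²/nₕ with Wₕ = Nₕ/N, N = 30250.
Dept IV: Wₕ = 0.39289256; term = 0.39289256²·(1 − 0.02204459)·2760/262 = 1.5902831.
Dept I: Wₕ = 0.55004959; term = 0.55004959²·(1 − 0.15547809)·2772/2587 = 0.2737861.
Dept II: Wₕ = 0.05705785; term = 0.05705785²·(1 − 0.02954809)·1334/51 = 0.082640036.
Sum = 1.9467092.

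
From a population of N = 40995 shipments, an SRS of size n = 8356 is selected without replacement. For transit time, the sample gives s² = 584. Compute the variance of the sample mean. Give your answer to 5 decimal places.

Under SRS without replacement, Var(ȳ) = (1 − f)·s²/n with f = n/N = 8356/40995 = 0.20382974.
Var(ȳ) = (1 − 0.20382974)·584/8356 = 0.79617026·0.069889899 = 0.05564426.

0.05564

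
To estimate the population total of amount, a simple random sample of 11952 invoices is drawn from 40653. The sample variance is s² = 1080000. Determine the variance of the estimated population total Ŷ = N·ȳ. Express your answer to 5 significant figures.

1.0543 × 10^11

Var(Ŷ) = N²·Var(ȳ) = N²·(1 − n/N)·s²/n.
f = 11952/40653 = 0.29400044; Var(ȳ) = 0.70599956·1080000/11952 = 63.795141.
Var(Ŷ) = 40653² · 63.795141 = 1.0543209 × 10^11.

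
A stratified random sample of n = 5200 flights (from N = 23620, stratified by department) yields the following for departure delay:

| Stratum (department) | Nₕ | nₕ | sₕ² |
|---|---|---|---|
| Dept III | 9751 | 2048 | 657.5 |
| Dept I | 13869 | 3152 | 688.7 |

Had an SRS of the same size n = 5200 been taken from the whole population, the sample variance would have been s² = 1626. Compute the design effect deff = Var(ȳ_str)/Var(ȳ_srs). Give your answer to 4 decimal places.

Var(ȳ_str) = Σ Wₕ²(1−fₕ)sₕ²/nₕ with Wₕ = Nₕ/23620:
  Dept III: (9751/23620)²·(1−2048/9751)·657.5/2048 = 0.043223016
  Dept I: (13869/23620)²·(1−3152/13869)·688.7/3152 = 0.058210652
  → Var(ȳ_str) = 0.10143367.
Var(ȳ_srs) = (1 − 5200/23620)·1626/5200 = 0.24385234.
deff = 0.10143367 / 0.24385234 = 0.4160.

0.4160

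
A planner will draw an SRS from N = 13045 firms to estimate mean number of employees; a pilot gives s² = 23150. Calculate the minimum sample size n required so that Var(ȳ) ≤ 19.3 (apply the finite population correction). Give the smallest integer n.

1099

Without fpc, n₀ = s²/D = 23150/19.3 = 1199.4819.
With fpc, (1 − n/N)·s²/n ≤ D requires n ≥ n₀/(1 + n₀/N) = 1199.4819/(1 + 1199.4819/13045) = 1098.4774.
Rounding up, n = 1099.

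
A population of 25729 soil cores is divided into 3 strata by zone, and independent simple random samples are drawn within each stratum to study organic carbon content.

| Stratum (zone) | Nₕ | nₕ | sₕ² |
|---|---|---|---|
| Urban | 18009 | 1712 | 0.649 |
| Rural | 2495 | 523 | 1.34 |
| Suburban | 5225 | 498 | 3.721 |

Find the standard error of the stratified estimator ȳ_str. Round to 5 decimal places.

0.02158

Var(ȳ_str) = Σₕ Wₕ²(1 − fₕ)sₕ²/nₕ with Wₕ = Nₕ/N, N = 25729.
Urban: Wₕ = 0.69994947; term = 0.69994947²·(1 − 0.09506358)·0.649/1712 = 1.6807085 × 10^-4.
Rural: Wₕ = 0.09697229; term = 0.09697229²·(1 − 0.20961924)·1.34/523 = 1.9042973 × 10^-5.
Suburban: Wₕ = 0.20307824; term = 0.20307824²·(1 − 0.09531100)·3.721/498 = 2.7877666 × 10^-4.
Sum = 4.6589048 × 10^-4.
SE = √(4.6589048 × 10^-4) = 0.02158.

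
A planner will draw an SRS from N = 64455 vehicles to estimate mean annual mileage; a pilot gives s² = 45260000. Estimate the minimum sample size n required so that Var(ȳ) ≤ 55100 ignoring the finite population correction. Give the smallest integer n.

822

Without fpc, n₀ = s²/D = 45260000/55100 = 821.4156.
Rounding up, n = 822.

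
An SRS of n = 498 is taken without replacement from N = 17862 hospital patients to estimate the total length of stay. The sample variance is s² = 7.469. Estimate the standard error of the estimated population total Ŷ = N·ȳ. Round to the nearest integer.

2157

Var(Ŷ) = N²·Var(ȳ) = N²·(1 − n/N)·s²/n.
f = 498/17862 = 0.02788042; Var(ȳ) = 0.97211958·7.469/498 = 0.014579842.
Var(Ŷ) = 17862² · 0.014579842 = 4.6517138 × 10^6.
SE(Ŷ) = √(4.6517138 × 10^6) = 2157.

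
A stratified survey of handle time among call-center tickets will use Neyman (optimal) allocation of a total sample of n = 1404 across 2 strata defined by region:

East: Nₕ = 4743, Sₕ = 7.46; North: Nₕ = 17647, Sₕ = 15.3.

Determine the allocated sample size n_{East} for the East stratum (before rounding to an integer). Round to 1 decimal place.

162.7

Neyman allocation: nₕ = n·NₕSₕ / Σⱼ NⱼSⱼ.
Σ NⱼSⱼ = 4743·7.46 + 17647·15.3 = 305381.88.
n_{East} = 1404·4743·7.46 / 305381.88 = 162.7.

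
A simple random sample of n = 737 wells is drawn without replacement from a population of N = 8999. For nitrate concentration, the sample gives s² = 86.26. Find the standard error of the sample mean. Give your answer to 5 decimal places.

0.32781

Under SRS without replacement, Var(ȳ) = (1 − f)·s²/n with f = n/N = 737/8999 = 0.08189799.
Var(ȳ) = (1 − 0.08189799)·86.26/737 = 0.91810201·0.11704206 = 0.10745655.
SE(ȳ) = √(0.10745655) = 0.32781.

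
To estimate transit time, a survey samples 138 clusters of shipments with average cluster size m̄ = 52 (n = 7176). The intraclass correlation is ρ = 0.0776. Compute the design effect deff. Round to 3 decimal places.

deff = 1 + (52 − 1)·0.0776 = 1 + 3.9576 = 4.9576.

4.958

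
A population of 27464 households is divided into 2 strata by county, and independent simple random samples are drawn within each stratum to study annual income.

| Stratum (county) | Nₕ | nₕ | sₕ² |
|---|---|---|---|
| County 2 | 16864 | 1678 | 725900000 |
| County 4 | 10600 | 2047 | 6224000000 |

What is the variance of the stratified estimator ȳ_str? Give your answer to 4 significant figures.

512300

Var(ȳ_str) = Σₕ Wₕ²(1 − fₕ)sₕ²/nₕ with Wₕ = Nₕ/N, N = 27464.
County 2: Wₕ = 0.61404020; term = 0.61404020²·(1 − 0.09950190)·725900000/1678 = 146879.52.
County 4: Wₕ = 0.38595980; term = 0.38595980²·(1 − 0.19311321)·6224000000/2047 = 365467.28.
Sum = 512346.8.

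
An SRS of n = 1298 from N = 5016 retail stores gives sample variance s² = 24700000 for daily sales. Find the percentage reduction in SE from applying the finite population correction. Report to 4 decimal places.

13.9054

f = n/N = 1298/5016 = 0.25877193.
SE_no-fpc = √(s²/n) = 137.94664; SE_fpc = √((1−f)s²/n) = 118.76461.
Ratio = √(1−f) = 0.86094603. Reduction = 100·(1 − 0.86094603) = 13.9054%.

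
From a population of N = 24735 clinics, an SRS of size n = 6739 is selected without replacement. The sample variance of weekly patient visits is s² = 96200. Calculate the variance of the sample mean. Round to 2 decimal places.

Under SRS without replacement, Var(ȳ) = (1 − f)·s²/n with f = n/N = 6739/24735 = 0.27244795.
Var(ȳ) = (1 − 0.27244795)·96200/6739 = 0.72755205·14.275115 = 10.385889.

10.39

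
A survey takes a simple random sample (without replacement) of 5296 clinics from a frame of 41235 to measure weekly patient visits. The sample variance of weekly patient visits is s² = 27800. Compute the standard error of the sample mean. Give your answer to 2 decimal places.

2.14

Under SRS without replacement, Var(ȳ) = (1 − f)·s²/n with f = n/N = 5296/41235 = 0.12843458.
Var(ȳ) = (1 − 0.12843458)·27800/5296 = 0.87156542·5.2492447 = 4.5750602.
SE(ȳ) = √(4.5750602) = 2.14.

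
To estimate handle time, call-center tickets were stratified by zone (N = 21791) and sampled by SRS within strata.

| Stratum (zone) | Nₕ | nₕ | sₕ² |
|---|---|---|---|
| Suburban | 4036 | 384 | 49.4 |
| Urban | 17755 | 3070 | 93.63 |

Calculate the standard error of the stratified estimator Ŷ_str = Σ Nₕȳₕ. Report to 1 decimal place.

Var(Ŷ_str) = Σₕ Nₕ²(1 − fₕ)sₕ²/nₕ.
Suburban: 4036²·(1 − 384/4036)·49.4/384 = 1.8961717 × 10^6.
Urban: 17755²·(1 − 3070/17755)·93.63/3070 = 7.9519067 × 10^6.
Sum = 9.8480784 × 10^6.
SE = √(9.8480784 × 10^6) = 3138.2.

3138.2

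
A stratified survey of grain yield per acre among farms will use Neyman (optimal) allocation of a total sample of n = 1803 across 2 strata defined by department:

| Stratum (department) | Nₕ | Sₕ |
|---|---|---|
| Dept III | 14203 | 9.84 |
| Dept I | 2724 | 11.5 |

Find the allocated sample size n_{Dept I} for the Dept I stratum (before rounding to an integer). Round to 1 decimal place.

330.1

Neyman allocation: nₕ = n·NₕSₕ / Σⱼ NⱼSⱼ.
Σ NⱼSⱼ = 14203·9.84 + 2724·11.5 = 171083.52.
n_{Dept I} = 1803·2724·11.5 / 171083.52 = 330.1.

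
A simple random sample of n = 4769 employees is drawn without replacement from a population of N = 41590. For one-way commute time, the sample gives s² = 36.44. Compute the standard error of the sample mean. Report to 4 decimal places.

0.0822

Under SRS without replacement, Var(ȳ) = (1 − f)·s²/n with f = n/N = 4769/41590 = 0.11466699.
Var(ȳ) = (1 − 0.11466699)·36.44/4769 = 0.88533301·0.0076410149 = 0.0067648427.
SE(ȳ) = √(0.0067648427) = 0.0822.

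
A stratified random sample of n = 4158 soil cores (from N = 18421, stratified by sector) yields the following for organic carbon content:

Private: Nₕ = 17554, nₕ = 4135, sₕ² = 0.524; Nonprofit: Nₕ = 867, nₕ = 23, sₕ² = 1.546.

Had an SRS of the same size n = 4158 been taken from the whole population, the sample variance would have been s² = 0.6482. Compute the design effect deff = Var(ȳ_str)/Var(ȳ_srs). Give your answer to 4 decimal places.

1.9297

Var(ȳ_str) = Σ Wₕ²(1−fₕ)sₕ²/nₕ with Wₕ = Nₕ/18421:
  Private: (17554/18421)²·(1−4135/17554)·0.524/4135 = 8.7968182 × 10^-5
  Nonprofit: (867/18421)²·(1−23/867)·1.546/23 = 1.4494952 × 10^-4
  → Var(ȳ_str) = 2.329177 × 10^-4.
Var(ȳ_srs) = (1 − 4158/18421)·0.6482/4158 = 1.2070416 × 10^-4.
deff = (2.329177 × 10^-4) / (1.2070416 × 10^-4) = 1.9297.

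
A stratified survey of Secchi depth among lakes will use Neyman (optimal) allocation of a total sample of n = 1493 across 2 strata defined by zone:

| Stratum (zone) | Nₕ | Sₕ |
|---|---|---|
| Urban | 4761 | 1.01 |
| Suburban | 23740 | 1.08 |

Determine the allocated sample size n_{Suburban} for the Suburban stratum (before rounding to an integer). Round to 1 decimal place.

Neyman allocation: nₕ = n·NₕSₕ / Σⱼ NⱼSⱼ.
Σ NⱼSⱼ = 4761·1.01 + 23740·1.08 = 30447.81.
n_{Suburban} = 1493·23740·1.08 / 30447.81 = 1257.2.

1257.2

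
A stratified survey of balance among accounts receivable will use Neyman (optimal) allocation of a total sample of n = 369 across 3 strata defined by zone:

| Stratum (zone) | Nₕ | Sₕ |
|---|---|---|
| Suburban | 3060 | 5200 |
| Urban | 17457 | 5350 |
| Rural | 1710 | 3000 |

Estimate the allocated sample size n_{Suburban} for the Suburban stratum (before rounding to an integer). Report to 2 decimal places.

51.31

Neyman allocation: nₕ = n·NₕSₕ / Σⱼ NⱼSⱼ.
Σ NⱼSⱼ = 3060·5200 + 17457·5350 + 1710·3000 = 1.1443695 × 10^8.
n_{Suburban} = 369·3060·5200 / (1.1443695 × 10^8) = 51.31.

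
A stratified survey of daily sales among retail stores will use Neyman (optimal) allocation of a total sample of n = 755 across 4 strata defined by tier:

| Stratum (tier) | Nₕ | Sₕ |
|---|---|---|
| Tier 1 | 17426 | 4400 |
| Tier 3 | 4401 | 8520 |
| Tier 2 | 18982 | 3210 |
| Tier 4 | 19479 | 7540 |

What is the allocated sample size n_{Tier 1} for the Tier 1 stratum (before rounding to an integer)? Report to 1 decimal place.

Neyman allocation: nₕ = n·NₕSₕ / Σⱼ NⱼSⱼ.
Σ NⱼSⱼ = 17426·4400 + 4401·8520 + 18982·3210 + 19479·7540 = 3.219748 × 10^8.
n_{Tier 1} = 755·17426·4400 / (3.219748 × 10^8) = 179.8.

179.8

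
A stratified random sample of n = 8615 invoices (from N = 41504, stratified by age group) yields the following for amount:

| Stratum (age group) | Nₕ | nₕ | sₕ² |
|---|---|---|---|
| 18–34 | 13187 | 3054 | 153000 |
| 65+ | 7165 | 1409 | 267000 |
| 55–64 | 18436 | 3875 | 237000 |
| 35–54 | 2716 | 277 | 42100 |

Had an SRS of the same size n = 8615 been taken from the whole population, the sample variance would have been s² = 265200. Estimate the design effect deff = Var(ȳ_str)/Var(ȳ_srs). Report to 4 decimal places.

0.7600

Var(ȳ_str) = Σ Wₕ²(1−fₕ)sₕ²/nₕ with Wₕ = Nₕ/41504:
  18–34: (13187/41504)²·(1−3054/13187)·153000/3054 = 3.8862124
  65+: (7165/41504)²·(1−1409/7165)·267000/1409 = 4.5368805
  55–64: (18436/41504)²·(1−3875/18436)·237000/3875 = 9.5313547
  35–54: (2716/41504)²·(1−277/2716)·42100/277 = 0.58447237
  → Var(ȳ_str) = 18.53892.
Var(ȳ_srs) = (1 − 8615/41504)·265200/8615 = 24.393772.
deff = 18.53892 / 24.393772 = 0.7600.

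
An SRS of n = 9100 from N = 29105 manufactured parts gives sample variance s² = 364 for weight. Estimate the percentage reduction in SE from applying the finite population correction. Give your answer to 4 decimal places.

17.0941

f = n/N = 9100/29105 = 0.31266105.
SE_no-fpc = √(s²/n) = 0.2; SE_fpc = √((1−f)s²/n) = 0.16581181.
Ratio = √(1−f) = 0.82905907. Reduction = 100·(1 − 0.82905907) = 17.0941%.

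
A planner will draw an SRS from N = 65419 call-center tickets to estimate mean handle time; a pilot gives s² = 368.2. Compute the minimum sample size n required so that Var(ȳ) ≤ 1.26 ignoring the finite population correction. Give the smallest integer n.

Without fpc, n₀ = s²/D = 368.2/1.26 = 292.2222.
Rounding up, n = 293.

293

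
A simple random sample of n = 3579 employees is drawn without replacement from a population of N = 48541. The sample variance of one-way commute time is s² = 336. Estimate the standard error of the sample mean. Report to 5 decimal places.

0.29489

Under SRS without replacement, Var(ȳ) = (1 − f)·s²/n with f = n/N = 3579/48541 = 0.07373148.
Var(ȳ) = (1 − 0.07373148)·336/3579 = 0.92626852·0.093880972 = 0.086958989.
SE(ȳ) = √(0.086958989) = 0.29489.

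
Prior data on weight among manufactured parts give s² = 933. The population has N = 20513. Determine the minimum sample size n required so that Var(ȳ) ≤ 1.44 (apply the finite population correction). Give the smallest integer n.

629

Without fpc, n₀ = s²/D = 933/1.44 = 647.9167.
With fpc, (1 − n/N)·s²/n ≤ D requires n ≥ n₀/(1 + n₀/N) = 647.9167/(1 + 647.9167/20513) = 628.0784.
Rounding up, n = 629.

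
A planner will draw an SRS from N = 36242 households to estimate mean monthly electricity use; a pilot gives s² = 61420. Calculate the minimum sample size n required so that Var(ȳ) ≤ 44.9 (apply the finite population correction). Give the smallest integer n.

Without fpc, n₀ = s²/D = 61420/44.9 = 1367.9287.
With fpc, (1 − n/N)·s²/n ≤ D requires n ≥ n₀/(1 + n₀/N) = 1367.9287/(1 + 1367.9287/36242) = 1318.1751.
Rounding up, n = 1319.

1319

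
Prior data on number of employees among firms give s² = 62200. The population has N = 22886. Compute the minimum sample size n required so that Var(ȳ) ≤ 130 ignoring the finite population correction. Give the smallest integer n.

Without fpc, n₀ = s²/D = 62200/130 = 478.4615.
Rounding up, n = 479.

479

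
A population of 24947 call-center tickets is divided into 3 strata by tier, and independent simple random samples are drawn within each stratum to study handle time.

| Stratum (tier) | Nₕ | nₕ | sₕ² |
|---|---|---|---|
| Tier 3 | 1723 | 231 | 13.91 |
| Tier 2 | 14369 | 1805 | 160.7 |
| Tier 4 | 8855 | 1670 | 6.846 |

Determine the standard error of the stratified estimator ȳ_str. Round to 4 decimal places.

0.1628

Var(ȳ_str) = Σₕ Wₕ²(1 − fₕ)sₕ²/nₕ with Wₕ = Nₕ/N, N = 24947.
Tier 3: Wₕ = 0.06906642; term = 0.06906642²·(1 − 0.13406849)·13.91/231 = 2.4873254 × 10^-4.
Tier 2: Wₕ = 0.57598108; term = 0.57598108²·(1 − 0.12561765)·160.7/1805 = 0.025825961.
Tier 4: Wₕ = 0.35495250; term = 0.35495250²·(1 − 0.18859401)·6.846/1670 = 4.190821 × 10^-4.
Sum = 0.026493776.
SE = √(0.026493776) = 0.1628.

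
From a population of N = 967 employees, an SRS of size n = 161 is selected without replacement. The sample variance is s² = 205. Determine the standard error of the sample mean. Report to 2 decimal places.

1.03

Under SRS without replacement, Var(ȳ) = (1 − f)·s²/n with f = n/N = 161/967 = 0.16649431.
Var(ȳ) = (1 − 0.16649431)·205/161 = 0.83350569·1.2732919 = 1.0612961.
SE(ȳ) = √(1.0612961) = 1.03.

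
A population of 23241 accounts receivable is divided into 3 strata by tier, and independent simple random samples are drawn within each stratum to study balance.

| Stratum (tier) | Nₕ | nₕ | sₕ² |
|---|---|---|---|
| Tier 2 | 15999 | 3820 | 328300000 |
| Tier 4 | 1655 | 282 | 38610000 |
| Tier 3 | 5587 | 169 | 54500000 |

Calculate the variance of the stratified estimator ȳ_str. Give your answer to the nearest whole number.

Var(ȳ_str) = Σₕ Wₕ²(1 − fₕ)sₕ²/nₕ with Wₕ = Nₕ/N, N = 23241.
Tier 2: Wₕ = 0.68839551; term = 0.68839551²·(1 − 0.23876492)·328300000/3820 = 31002.903.
Tier 4: Wₕ = 0.07121036; term = 0.07121036²·(1 − 0.17039275)·38610000/282 = 575.98292.
Tier 3: Wₕ = 0.24039413; term = 0.24039413²·(1 − 0.03024879)·54500000/169 = 18072.484.
Sum = 49651.37.

49651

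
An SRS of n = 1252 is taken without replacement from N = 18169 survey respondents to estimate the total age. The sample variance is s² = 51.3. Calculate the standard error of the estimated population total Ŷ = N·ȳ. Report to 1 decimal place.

3548.8

Var(Ŷ) = N²·Var(ȳ) = N²·(1 − n/N)·s²/n.
f = 1252/18169 = 0.06890858; Var(ȳ) = 0.93109142·51.3/1252 = 0.03815095.
Var(Ŷ) = 18169² · 0.03815095 = 1.2594108 × 10^7.
SE(Ŷ) = √(1.2594108 × 10^7) = 3548.8.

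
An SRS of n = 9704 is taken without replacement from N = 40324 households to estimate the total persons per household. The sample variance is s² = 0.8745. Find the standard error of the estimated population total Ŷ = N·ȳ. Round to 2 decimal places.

Var(Ŷ) = N²·Var(ȳ) = N²·(1 − n/N)·s²/n.
f = 9704/40324 = 0.24065073; Var(ȳ) = 0.75934927·0.8745/9704 = 6.8430641 × 10^-5.
Var(Ŷ) = 40324² · (6.8430641 × 10^-5) = 111269.93.
SE(Ŷ) = √(111269.93) = 333.57.

333.57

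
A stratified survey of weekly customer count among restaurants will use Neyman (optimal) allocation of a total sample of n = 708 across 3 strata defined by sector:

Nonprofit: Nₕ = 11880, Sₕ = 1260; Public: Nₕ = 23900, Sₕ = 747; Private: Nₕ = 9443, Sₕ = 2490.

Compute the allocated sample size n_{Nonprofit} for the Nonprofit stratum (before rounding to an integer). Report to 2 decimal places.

188.12

Neyman allocation: nₕ = n·NₕSₕ / Σⱼ NⱼSⱼ.
Σ NⱼSⱼ = 11880·1260 + 23900·747 + 9443·2490 = 5.633517 × 10^7.
n_{Nonprofit} = 708·11880·1260 / (5.633517 × 10^7) = 188.12.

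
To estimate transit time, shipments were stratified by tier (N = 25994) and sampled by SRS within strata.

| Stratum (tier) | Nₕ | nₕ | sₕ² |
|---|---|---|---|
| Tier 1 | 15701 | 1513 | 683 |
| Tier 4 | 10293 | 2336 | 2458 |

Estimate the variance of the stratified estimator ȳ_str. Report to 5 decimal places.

Var(ȳ_str) = Σₕ Wₕ²(1 − fₕ)sₕ²/nₕ with Wₕ = Nₕ/N, N = 25994.
Tier 1: Wₕ = 0.60402401; term = 0.60402401²·(1 − 0.09636329)·683/1513 = 0.14882779.
Tier 4: Wₕ = 0.39597599; term = 0.39597599²·(1 − 0.22695035)·2458/2336 = 0.12754227.
Sum = 0.27637006.

0.27637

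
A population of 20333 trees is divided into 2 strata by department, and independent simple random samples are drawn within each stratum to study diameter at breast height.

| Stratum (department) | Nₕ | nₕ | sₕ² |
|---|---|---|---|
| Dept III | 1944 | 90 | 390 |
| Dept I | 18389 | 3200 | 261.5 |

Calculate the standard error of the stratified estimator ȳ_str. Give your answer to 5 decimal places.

0.30493

Var(ȳ_str) = Σₕ Wₕ²(1 − fₕ)sₕ²/nₕ with Wₕ = Nₕ/N, N = 20333.
Dept III: Wₕ = 0.09560812; term = 0.09560812²·(1 − 0.04629630)·390/90 = 0.0377768.
Dept I: Wₕ = 0.90439188; term = 0.90439188²·(1 − 0.17401708)·261.5/3200 = 0.055208518.
Sum = 0.092985318.
SE = √(0.092985318) = 0.30493.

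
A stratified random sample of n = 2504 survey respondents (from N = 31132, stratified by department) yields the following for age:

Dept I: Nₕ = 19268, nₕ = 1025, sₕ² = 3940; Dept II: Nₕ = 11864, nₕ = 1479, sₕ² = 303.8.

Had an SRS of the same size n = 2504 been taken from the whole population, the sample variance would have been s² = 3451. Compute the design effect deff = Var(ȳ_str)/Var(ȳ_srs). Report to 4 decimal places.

Var(ȳ_str) = Σ Wₕ²(1−fₕ)sₕ²/nₕ with Wₕ = Nₕ/31132:
  Dept I: (19268/31132)²·(1−1025/19268)·3940/1025 = 1.3940913
  Dept II: (11864/31132)²·(1−1479/11864)·303.8/1479 = 0.026112184
  → Var(ȳ_str) = 1.4202035.
Var(ȳ_srs) = (1 − 2504/31132)·3451/2504 = 1.2673443.
deff = 1.4202035 / 1.2673443 = 1.1206.

1.1206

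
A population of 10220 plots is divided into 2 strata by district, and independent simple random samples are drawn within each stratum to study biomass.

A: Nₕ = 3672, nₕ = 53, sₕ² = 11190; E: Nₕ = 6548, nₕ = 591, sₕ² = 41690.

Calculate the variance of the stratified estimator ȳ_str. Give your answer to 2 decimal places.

Var(ȳ_str) = Σₕ Wₕ²(1 − fₕ)sₕ²/nₕ with Wₕ = Nₕ/N, N = 10220.
A: Wₕ = 0.35929550; term = 0.35929550²·(1 − 0.01443355)·11190/53 = 26.86233.
E: Wₕ = 0.64070450; term = 0.64070450²·(1 − 0.09025657)·41690/591 = 26.343829.
Sum = 53.206159.

53.21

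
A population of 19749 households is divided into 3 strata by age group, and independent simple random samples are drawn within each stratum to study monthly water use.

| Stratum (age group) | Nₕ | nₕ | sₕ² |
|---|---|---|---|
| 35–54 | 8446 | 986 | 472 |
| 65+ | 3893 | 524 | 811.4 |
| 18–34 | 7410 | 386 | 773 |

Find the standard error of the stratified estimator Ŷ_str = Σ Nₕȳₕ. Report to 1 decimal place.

12437.9

Var(Ŷ_str) = Σₕ Nₕ²(1 − fₕ)sₕ²/nₕ.
35–54: 8446²·(1 − 986/8446)·472/986 = 3.0161643 × 10^7.
65+: 3893²·(1 − 524/3893)·811.4/524 = 2.0309028 × 10^7.
18–34: 7410²·(1 − 386/7410)·773/386 = 1.0423052 × 10^8.
Sum = 1.5470119 × 10^8.
SE = √(1.5470119 × 10^8) = 12437.9.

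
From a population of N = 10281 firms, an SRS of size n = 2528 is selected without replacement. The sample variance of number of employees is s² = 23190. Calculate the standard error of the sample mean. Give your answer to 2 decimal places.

2.63

Under SRS without replacement, Var(ȳ) = (1 − f)·s²/n with f = n/N = 2528/10281 = 0.24589048.
Var(ȳ) = (1 − 0.24589048)·23190/2528 = 0.75410952·9.1732595 = 6.9176423.
SE(ȳ) = √(6.9176423) = 2.63.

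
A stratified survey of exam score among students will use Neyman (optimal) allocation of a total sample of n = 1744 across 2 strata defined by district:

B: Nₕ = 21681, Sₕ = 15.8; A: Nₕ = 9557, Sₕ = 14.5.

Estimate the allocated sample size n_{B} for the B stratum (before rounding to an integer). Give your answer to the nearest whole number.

Neyman allocation: nₕ = n·NₕSₕ / Σⱼ NⱼSⱼ.
Σ NⱼSⱼ = 21681·15.8 + 9557·14.5 = 481136.3.
n_{B} = 1744·21681·15.8 / 481136.3 = 1242.

1242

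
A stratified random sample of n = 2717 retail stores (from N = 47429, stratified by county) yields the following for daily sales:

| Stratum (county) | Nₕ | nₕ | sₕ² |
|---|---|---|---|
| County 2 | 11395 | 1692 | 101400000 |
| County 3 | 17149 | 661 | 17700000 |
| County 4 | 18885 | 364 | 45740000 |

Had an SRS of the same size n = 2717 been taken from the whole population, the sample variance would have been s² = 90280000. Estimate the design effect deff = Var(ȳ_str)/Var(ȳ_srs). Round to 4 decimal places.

0.8252

Var(ȳ_str) = Σ Wₕ²(1−fₕ)sₕ²/nₕ with Wₕ = Nₕ/47429:
  County 2: (11395/47429)²·(1−1692/11395)·101400000/1692 = 2945.5746
  County 3: (17149/47429)²·(1−661/17149)·17700000/661 = 3365.8182
  County 4: (18885/47429)²·(1−364/18885)·45740000/364 = 19538.367
  → Var(ȳ_str) = 25849.76.
Var(ȳ_srs) = (1 − 2717/47429)·90280000/2717 = 31324.348.
deff = 25849.76 / 31324.348 = 0.8252.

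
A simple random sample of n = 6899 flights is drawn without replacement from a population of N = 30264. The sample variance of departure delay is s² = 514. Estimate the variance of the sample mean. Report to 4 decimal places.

0.0575

Under SRS without replacement, Var(ȳ) = (1 − f)·s²/n with f = n/N = 6899/30264 = 0.22796061.
Var(ȳ) = (1 − 0.22796061)·514/6899 = 0.77203939·0.074503551 = 0.057519676.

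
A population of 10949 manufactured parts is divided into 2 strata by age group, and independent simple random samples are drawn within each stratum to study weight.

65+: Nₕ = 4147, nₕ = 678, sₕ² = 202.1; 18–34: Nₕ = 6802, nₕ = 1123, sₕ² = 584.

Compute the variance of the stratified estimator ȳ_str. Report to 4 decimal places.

0.2033

Var(ȳ_str) = Σₕ Wₕ²(1 − fₕ)sₕ²/nₕ with Wₕ = Nₕ/N, N = 10949.
65+: Wₕ = 0.37875605; term = 0.37875605²·(1 − 0.16349168)·202.1/678 = 0.035770585.
18–34: Wₕ = 0.62124395; term = 0.62124395²·(1 − 0.16509850)·584/1123 = 0.16756861.
Sum = 0.2033392.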